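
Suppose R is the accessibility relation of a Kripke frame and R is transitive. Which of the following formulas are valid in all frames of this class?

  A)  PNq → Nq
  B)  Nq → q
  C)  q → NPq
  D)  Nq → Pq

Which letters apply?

none

(A) the dual of axiom 5: valid iff R is euclidean. Such an R need not be euclidean — not valid.
(B) axiom T: valid iff R is reflexive. Such an R need not be reflexive — not valid.
(C) q → NPq is axiom B, which corresponds to symmetry. Such an R need not be symmetric — not valid.
(D) Nq → Pq (axiom D) characterises the serial frames. Such an R need not be serial — not valid.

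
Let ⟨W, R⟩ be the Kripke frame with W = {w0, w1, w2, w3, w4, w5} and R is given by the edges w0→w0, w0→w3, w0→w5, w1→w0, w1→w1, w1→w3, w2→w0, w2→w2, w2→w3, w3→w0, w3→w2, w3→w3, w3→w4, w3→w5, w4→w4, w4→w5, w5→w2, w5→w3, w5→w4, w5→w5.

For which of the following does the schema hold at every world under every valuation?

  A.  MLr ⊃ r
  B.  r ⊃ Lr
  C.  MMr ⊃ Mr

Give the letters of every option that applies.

none

R is not symmetric: w0 R w5 but not w5 R w0.
R is not transitive: w0 R w3 and w3 R w2 but not w0 R w2.
R is not a subset of the identity: w0 R w3 with w0 ≠ w3.
(A) MLr ⊃ r is the dual of axiom B, which corresponds to symmetry. R is not symmetric — not valid.
(B) r ⊃ Lr (equivalent to ◇p→p) corresponds to R being a subset of the identity. Here R ⊄ identity, so not valid.
(C) MMr ⊃ Mr (the dual of axiom 4) characterises the transitive frames. R is not transitive — not valid.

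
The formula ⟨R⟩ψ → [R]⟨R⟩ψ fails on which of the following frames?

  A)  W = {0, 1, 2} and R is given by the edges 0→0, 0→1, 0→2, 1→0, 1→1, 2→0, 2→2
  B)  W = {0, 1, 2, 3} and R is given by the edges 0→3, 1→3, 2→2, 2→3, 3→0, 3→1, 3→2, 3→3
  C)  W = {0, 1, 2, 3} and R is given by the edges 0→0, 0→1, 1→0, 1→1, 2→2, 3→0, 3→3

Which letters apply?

The schema ⟨R⟩ψ → [R]⟨R⟩ψ is axiom 5; it is valid on a frame iff R is euclidean.
(A) R is not euclidean (0 R 1 and 0 R 2 but not 1 R 2), so the schema fails here.
(B) R is not euclidean (3 R 0 and 3 R 1 but not 0 R 1), so the schema fails here.
(C) R is not euclidean (3 R 0 and 3 R 3 but not 0 R 3), so the schema fails here.

A, B, C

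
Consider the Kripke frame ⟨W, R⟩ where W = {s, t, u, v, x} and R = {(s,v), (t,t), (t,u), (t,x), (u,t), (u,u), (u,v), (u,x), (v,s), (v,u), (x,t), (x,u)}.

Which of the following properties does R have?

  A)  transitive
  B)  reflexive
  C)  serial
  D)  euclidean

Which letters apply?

(A) not transitive: s R v and v R s but not s R s.
(B) not reflexive: not s R s.
(C) serial: every world has an R-successor.
(D) not euclidean: u R t and u R v but not t R v.

C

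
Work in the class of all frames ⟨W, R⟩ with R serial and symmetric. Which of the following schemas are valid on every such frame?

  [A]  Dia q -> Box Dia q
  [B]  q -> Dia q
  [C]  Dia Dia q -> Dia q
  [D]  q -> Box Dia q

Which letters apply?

(A) axiom 5: valid iff R is euclidean. Such an R need not be euclidean — not valid.
(B) q -> Dia q is the dual of axiom T; it is valid on a frame exactly when R is reflexive. Such an R need not be reflexive, so not valid.
(C) Dia Dia q -> Dia q (the dual of axiom 4) characterises the transitive frames. Such an R need not be transitive — not valid.
(D) q -> Box Dia q is axiom B, which corresponds to symmetry. Every such R is symmetric — valid.

D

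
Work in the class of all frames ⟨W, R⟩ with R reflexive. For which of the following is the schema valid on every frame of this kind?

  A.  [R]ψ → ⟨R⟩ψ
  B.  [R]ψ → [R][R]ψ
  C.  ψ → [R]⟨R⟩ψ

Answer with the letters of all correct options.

A

A reflexive relation is serial.
(A) [R]ψ → ⟨R⟩ψ is axiom D; it is valid on a frame exactly when R is serial. Every such R is serial, so valid.
(B) [R]ψ → [R][R]ψ (axiom 4) characterises the transitive frames. Such an R need not be transitive — not valid.
(C) ψ → [R]⟨R⟩ψ is axiom B, which corresponds to symmetry. Such an R need not be symmetric — not valid.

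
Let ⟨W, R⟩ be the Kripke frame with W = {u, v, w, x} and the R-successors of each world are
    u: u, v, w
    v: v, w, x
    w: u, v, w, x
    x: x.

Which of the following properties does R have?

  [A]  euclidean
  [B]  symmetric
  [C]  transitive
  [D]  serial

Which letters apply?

(A) not euclidean: u R v and u R u but not v R u.
(B) not symmetric: u R v but not v R u.
(C) not transitive: u R v and v R x but not u R x.
(D) serial: every world has an R-successor.

D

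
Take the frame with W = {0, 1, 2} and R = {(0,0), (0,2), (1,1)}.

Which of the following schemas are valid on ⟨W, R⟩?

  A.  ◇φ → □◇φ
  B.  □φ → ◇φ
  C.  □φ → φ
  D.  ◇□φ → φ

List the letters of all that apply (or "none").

none

R is not reflexive: not 2 R 2.
R is not symmetric: 0 R 2 but not 2 R 0.
R is not euclidean: 0 R 2 and 0 R 0 but not 2 R 0.
R is not serial: 2 has no R-successor.
(A) ◇φ → □◇φ is axiom 5, which corresponds to the euclidean property. R is not euclidean — not valid.
(B) axiom D: valid iff R is serial. R is not serial — not valid.
(C) □φ → φ is axiom T; it is valid on a frame exactly when R is reflexive. R is not reflexive, so not valid.
(D) ◇□φ → φ (the dual of axiom B) characterises the symmetric frames. R is not symmetric — not valid.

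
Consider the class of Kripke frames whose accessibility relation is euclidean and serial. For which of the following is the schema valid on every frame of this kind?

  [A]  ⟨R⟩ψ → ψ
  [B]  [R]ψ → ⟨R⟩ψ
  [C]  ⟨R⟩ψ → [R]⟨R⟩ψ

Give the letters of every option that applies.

(A) ⟨R⟩ψ → ψ is the converse of T; it holds exactly when R ⊆ identity. Such an R need not be a subset of the identity — not valid.
(B) [R]ψ → ⟨R⟩ψ (axiom D) characterises the serial frames. Every such R is serial — valid.
(C) axiom 5: valid iff R is euclidean. Every such R is euclidean — valid.

B, C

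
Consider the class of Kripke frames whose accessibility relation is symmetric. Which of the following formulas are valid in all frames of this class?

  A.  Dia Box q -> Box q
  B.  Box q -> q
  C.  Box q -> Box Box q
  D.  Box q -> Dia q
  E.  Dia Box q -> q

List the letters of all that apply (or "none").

E

(A) Dia Box q -> Box q (the dual of axiom 5) characterises the euclidean frames. Such an R need not be euclidean — not valid.
(B) axiom T: valid iff R is reflexive. Such an R need not be reflexive — not valid.
(C) axiom 4: valid iff R is transitive. Such an R need not be transitive — not valid.
(D) axiom D: valid iff R is serial. Such an R need not be serial — not valid.
(E) Dia Box q -> q (the dual of axiom B) characterises the symmetric frames. Every such R is symmetric — valid.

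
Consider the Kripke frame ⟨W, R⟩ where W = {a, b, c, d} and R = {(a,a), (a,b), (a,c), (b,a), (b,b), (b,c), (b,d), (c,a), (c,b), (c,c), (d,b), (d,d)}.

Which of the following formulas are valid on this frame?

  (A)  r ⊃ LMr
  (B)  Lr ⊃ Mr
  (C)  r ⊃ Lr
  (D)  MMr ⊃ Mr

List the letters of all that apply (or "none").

A, B

R is symmetric: every R-edge is matched by its reverse.
R is not transitive: a R b and b R d but not a R d.
R is serial: every world has an R-successor.
R is not a subset of the identity: a R b with a ≠ b.
(A) axiom B: valid iff R is symmetric. R is symmetric — valid.
(B) Lr ⊃ Mr is axiom D; it is valid on a frame exactly when R is serial. R is serial, so valid.
(C) r ⊃ Lr (equivalent to ◇p→p) corresponds to R being a subset of the identity. Here R ⊄ identity, so not valid.
(D) the dual of axiom 4: valid iff R is transitive. R is not transitive — not valid.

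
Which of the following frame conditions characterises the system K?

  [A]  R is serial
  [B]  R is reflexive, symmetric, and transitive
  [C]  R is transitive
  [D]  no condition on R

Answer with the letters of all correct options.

(A) this class determines D, not K.
(B) this class determines S5, not K.
(C) this class determines K4, not K.
(D) K is sound and complete for exactly this class.

D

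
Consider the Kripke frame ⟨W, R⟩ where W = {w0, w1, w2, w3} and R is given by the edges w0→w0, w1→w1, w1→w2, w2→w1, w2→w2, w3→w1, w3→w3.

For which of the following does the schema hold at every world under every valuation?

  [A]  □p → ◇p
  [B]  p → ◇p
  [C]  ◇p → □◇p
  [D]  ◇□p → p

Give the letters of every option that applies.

R is reflexive: each world relates to itself.
R is not symmetric: w3 R w1 but not w1 R w3.
R is not euclidean: w3 R w1 and w3 R w3 but not w1 R w3.
R is serial: every world has an R-successor.
(A) axiom D: valid iff R is serial. R is serial — valid.
(B) p → ◇p is the dual of axiom T; it is valid on a frame exactly when R is reflexive. R is reflexive, so valid.
(C) ◇p → □◇p (axiom 5) characterises the euclidean frames. R is not euclidean — not valid.
(D) ◇□p → p is the dual of axiom B; it is valid on a frame exactly when R is symmetric. R is not symmetric, so not valid.

A, B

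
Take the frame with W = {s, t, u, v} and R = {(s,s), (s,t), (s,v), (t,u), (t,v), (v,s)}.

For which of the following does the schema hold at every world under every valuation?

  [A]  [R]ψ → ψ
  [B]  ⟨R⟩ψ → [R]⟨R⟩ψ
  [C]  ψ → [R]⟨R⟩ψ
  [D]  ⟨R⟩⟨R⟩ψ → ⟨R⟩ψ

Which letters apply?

R is not reflexive: not t R t.
R is not symmetric: s R t but not t R s.
R is not transitive: s R t and t R u but not s R u.
R is not euclidean: s R t and s R s but not t R s.
(A) [R]ψ → ψ (axiom T) characterises the reflexive frames. R is not reflexive — not valid.
(B) ⟨R⟩ψ → [R]⟨R⟩ψ (axiom 5) characterises the euclidean frames. R is not euclidean — not valid.
(C) ψ → [R]⟨R⟩ψ is axiom B; it is valid on a frame exactly when R is symmetric. R is not symmetric, so not valid.
(D) ⟨R⟩⟨R⟩ψ → ⟨R⟩ψ is the dual of axiom 4, which corresponds to transitivity. R is not transitive — not valid.

none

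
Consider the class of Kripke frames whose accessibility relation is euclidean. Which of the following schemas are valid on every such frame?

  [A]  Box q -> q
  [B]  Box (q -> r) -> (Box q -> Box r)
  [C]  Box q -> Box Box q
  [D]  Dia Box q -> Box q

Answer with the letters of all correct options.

(A) Box q -> q is axiom T; it is valid on a frame exactly when R is reflexive. Such an R need not be reflexive, so not valid.
(B) Box (q -> r) -> (Box q -> Box r) is axiom K, valid on every Kripke frame — valid.
(C) axiom 4: valid iff R is transitive. Such an R need not be transitive — not valid.
(D) Dia Box q -> Box q is the dual of axiom 5, which corresponds to the euclidean property. Every such R is euclidean — valid.

B, D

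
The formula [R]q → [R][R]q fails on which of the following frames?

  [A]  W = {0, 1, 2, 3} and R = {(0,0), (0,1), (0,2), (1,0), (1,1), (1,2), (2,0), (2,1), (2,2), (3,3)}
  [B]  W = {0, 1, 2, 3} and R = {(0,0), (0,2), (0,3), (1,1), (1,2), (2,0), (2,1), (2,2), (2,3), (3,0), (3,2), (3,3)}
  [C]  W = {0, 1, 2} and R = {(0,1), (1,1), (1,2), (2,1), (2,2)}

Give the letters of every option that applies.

B, C

The schema [R]q → [R][R]q is axiom 4; it is valid on a frame iff R is transitive.
(A) R is transitive (R is closed under composition), so the schema is valid here.
(B) R is not transitive (0 R 2 and 2 R 1 but not 0 R 1), so the schema fails here.
(C) R is not transitive (0 R 1 and 1 R 2 but not 0 R 2), so the schema fails here.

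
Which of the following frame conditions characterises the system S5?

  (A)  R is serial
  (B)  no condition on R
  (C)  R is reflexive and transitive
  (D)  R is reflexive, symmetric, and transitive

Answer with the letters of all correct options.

(A) this class determines D, not S5.
(B) this class determines K, not S5.
(C) this class determines S4, not S5.
(D) S5 is sound and complete for exactly this class.

D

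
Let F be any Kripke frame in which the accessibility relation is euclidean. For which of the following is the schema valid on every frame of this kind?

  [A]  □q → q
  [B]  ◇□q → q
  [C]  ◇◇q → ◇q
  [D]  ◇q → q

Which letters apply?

(A) axiom T: valid iff R is reflexive. Such an R need not be reflexive — not valid.
(B) ◇□q → q is the dual of axiom B; it is valid on a frame exactly when R is symmetric. Such an R need not be symmetric, so not valid.
(C) ◇◇q → ◇q (the dual of axiom 4) characterises the transitive frames. Such an R need not be transitive — not valid.
(D) ◇q → q (the converse of T) corresponds to R being a subset of the identity. Such an R need not be a subset of the identity, so not valid.

none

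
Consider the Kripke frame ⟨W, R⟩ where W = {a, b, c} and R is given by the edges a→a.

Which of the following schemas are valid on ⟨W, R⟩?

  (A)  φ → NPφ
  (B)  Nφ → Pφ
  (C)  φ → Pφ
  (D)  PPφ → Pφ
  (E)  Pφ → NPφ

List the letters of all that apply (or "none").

A, D, E

R is not reflexive: not b R b.
R is symmetric: every R-edge is matched by its reverse.
R is transitive: R is closed under composition.
R is euclidean: any two R-successors of the same world are R-related.
R is not serial: b has no R-successor.
(A) φ → NPφ (axiom B) characterises the symmetric frames. R is symmetric — valid.
(B) Nφ → Pφ is axiom D, which corresponds to seriality. R is not serial — not valid.
(C) φ → Pφ (the dual of axiom T) characterises the reflexive frames. R is not reflexive — not valid.
(D) PPφ → Pφ (the dual of axiom 4) characterises the transitive frames. R is transitive — valid.
(E) Pφ → NPφ is axiom 5; it is valid on a frame exactly when R is euclidean. R is euclidean, so valid.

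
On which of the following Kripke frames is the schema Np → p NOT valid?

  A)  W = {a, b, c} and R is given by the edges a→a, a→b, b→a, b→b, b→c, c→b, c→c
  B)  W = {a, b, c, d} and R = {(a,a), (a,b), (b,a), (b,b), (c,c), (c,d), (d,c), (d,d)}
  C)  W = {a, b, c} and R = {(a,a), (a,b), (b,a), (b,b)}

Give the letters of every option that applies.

C

The schema Np → p is axiom T; it is valid on a frame iff R is reflexive.
(A) R is reflexive (each world relates to itself), so the schema is valid here.
(B) R is reflexive (each world relates to itself), so the schema is valid here.
(C) R is not reflexive (not c R c), so the schema fails here.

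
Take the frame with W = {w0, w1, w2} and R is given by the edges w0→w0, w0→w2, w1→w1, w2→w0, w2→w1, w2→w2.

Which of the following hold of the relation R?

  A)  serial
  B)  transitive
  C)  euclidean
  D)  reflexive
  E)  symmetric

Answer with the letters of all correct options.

(A) serial: every world has an R-successor.
(B) not transitive: w0 R w2 and w2 R w1 but not w0 R w1.
(C) not euclidean: w2 R w0 and w2 R w1 but not w0 R w1.
(D) reflexive: each world relates to itself.
(E) not symmetric: w2 R w1 but not w1 R w2.

A, D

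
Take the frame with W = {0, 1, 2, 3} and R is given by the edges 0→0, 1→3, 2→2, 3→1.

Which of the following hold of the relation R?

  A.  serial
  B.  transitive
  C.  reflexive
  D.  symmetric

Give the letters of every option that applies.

(A) serial: every world has an R-successor.
(B) not transitive: 1 R 3 and 3 R 1 but not 1 R 1.
(C) not reflexive: not 1 R 1.
(D) symmetric: every R-edge is matched by its reverse.

A, D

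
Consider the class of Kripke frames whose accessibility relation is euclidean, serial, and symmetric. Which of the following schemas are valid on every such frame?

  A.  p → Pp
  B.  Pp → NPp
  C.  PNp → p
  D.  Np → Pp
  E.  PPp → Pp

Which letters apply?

Serial, symmetric and euclidean together give transitive (from symmetry + euclidean) and then reflexive; the relation is an equivalence.
(A) p → Pp is the dual of axiom T, which corresponds to reflexivity. Every such R is reflexive — valid.
(B) axiom 5: valid iff R is euclidean. Every such R is euclidean — valid.
(C) PNp → p is the dual of axiom B; it is valid on a frame exactly when R is symmetric. Every such R is symmetric, so valid.
(D) Np → Pp is axiom D, which corresponds to seriality. Every such R is serial — valid.
(E) PPp → Pp (the dual of axiom 4) characterises the transitive frames. Every such R is transitive — valid.

A, B, C, D, E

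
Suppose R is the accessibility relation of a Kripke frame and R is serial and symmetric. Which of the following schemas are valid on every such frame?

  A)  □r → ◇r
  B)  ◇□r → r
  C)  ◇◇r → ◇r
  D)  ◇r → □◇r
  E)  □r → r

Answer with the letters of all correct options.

A, B

(A) axiom D: valid iff R is serial. Every such R is serial — valid.
(B) ◇□r → r is the dual of axiom B, which corresponds to symmetry. Every such R is symmetric — valid.
(C) ◇◇r → ◇r (the dual of axiom 4) characterises the transitive frames. Such an R need not be transitive — not valid.
(D) axiom 5: valid iff R is euclidean. Such an R need not be euclidean — not valid.
(E) □r → r is axiom T, which corresponds to reflexivity. Such an R need not be reflexive — not valid.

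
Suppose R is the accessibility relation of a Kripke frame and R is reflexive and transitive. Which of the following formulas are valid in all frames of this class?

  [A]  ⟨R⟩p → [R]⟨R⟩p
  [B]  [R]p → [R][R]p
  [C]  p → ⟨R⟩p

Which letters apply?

Reflexive relations are serial.
(A) axiom 5: valid iff R is euclidean. Such an R need not be euclidean — not valid.
(B) [R]p → [R][R]p (axiom 4) characterises the transitive frames. Every such R is transitive — valid.
(C) p → ⟨R⟩p (the dual of axiom T) characterises the reflexive frames. Every such R is reflexive — valid.

B, C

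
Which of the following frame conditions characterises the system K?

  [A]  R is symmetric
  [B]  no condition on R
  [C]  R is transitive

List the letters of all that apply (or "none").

(A) this class determines KB, not K.
(B) K is sound and complete for exactly this class.
(C) this class determines K4, not K.

B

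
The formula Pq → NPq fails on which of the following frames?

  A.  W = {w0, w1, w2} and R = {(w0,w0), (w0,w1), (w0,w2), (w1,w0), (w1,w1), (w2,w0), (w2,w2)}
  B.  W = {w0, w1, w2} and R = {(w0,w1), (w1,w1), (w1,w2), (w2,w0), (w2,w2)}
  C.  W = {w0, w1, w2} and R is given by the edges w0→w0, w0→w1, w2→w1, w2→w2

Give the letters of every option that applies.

A, B, C

The schema Pq → NPq is axiom 5; it is valid on a frame iff R is euclidean.
(A) R is not euclidean (w0 R w1 and w0 R w2 but not w1 R w2), so the schema fails here.
(B) R is not euclidean (w1 R w2 and w1 R w1 but not w2 R w1), so the schema fails here.
(C) R is not euclidean (w0 R w1 and w0 R w0 but not w1 R w0), so the schema fails here.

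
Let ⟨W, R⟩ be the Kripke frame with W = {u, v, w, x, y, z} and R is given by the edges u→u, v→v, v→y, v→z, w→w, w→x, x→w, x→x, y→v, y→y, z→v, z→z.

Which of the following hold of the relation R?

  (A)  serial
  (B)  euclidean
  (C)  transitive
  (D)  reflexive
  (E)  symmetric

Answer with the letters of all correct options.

A, D, E

(A) serial: every world has an R-successor.
(B) not euclidean: v R y and v R z but not y R z.
(C) not transitive: y R v and v R z but not y R z.
(D) reflexive: each world relates to itself.
(E) symmetric: every R-edge is matched by its reverse.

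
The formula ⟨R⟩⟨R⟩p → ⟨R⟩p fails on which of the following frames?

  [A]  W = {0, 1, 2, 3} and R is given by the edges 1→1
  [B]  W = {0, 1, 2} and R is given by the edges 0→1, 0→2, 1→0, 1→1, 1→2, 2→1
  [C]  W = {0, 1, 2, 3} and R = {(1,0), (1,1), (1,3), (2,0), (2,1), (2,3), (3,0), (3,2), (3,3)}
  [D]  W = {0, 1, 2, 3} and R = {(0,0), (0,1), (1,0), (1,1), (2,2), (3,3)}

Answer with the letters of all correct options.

B, C

The schema ⟨R⟩⟨R⟩p → ⟨R⟩p is the dual of axiom 4; it is valid on a frame iff R is transitive.
(A) R is transitive (R is closed under composition), so the schema is valid here.
(B) R is not transitive (0 R 1 and 1 R 0 but not 0 R 0), so the schema fails here.
(C) R is not transitive (1 R 3 and 3 R 2 but not 1 R 2), so the schema fails here.
(D) R is transitive (R is closed under composition), so the schema is valid here.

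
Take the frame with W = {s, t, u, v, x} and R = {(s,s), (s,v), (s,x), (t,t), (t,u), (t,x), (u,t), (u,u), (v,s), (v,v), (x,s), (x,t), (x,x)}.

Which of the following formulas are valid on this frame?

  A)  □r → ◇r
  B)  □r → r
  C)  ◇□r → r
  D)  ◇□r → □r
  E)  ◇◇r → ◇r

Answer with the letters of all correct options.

A, B, C

R is reflexive: each world relates to itself.
R is symmetric: every R-edge is matched by its reverse.
R is not transitive: s R x and x R t but not s R t.
R is not euclidean: s R v and s R x but not v R x.
R is serial: every world has an R-successor.
(A) axiom D: valid iff R is serial. R is serial — valid.
(B) □r → r is axiom T, which corresponds to reflexivity. R is reflexive — valid.
(C) the dual of axiom B: valid iff R is symmetric. R is symmetric — valid.
(D) the dual of axiom 5: valid iff R is euclidean. R is not euclidean — not valid.
(E) ◇◇r → ◇r (the dual of axiom 4) characterises the transitive frames. R is not transitive — not valid.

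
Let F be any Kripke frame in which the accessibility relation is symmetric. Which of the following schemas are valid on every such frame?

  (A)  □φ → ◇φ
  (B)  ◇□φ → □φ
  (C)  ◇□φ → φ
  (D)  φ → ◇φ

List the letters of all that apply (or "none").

(A) □φ → ◇φ (axiom D) characterises the serial frames. Such an R need not be serial — not valid.
(B) ◇□φ → □φ is the dual of axiom 5; it is valid on a frame exactly when R is euclidean. Such an R need not be euclidean, so not valid.
(C) ◇□φ → φ is the dual of axiom B; it is valid on a frame exactly when R is symmetric. Every such R is symmetric, so valid.
(D) φ → ◇φ is the dual of axiom T; it is valid on a frame exactly when R is reflexive. Such an R need not be reflexive, so not valid.

C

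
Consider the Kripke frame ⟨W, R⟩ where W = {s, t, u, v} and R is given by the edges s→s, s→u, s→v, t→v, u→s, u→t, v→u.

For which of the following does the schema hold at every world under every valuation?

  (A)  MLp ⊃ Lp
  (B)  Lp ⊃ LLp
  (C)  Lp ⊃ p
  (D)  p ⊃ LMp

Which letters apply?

R is not reflexive: not t R t.
R is not symmetric: s R v but not v R s.
R is not transitive: s R u and u R t but not s R t.
R is not euclidean: s R u and s R v but not u R v.
(A) MLp ⊃ Lp is the dual of axiom 5, which corresponds to the euclidean property. R is not euclidean — not valid.
(B) axiom 4: valid iff R is transitive. R is not transitive — not valid.
(C) axiom T: valid iff R is reflexive. R is not reflexive — not valid.
(D) p ⊃ LMp is axiom B, which corresponds to symmetry. R is not symmetric — not valid.

none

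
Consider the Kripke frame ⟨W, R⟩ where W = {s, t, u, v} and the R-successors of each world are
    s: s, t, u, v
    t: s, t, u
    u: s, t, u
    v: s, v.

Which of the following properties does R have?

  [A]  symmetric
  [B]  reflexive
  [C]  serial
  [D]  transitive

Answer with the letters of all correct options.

(A) symmetric: every R-edge is matched by its reverse.
(B) reflexive: each world relates to itself.
(C) serial: every world has an R-successor.
(D) not transitive: t R s and s R v but not t R v.

A, B, C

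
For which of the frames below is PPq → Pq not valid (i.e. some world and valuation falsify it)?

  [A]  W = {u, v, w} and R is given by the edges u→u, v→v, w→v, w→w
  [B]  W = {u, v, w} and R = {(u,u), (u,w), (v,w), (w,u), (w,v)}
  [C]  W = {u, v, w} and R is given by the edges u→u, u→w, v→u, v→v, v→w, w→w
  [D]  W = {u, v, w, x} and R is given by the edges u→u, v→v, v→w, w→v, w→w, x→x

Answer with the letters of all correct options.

The schema PPq → Pq is the dual of axiom 4; it is valid on a frame iff R is transitive.
(A) R is transitive (R is closed under composition), so the schema is valid here.
(B) R is not transitive (u R w and w R v but not u R v), so the schema fails here.
(C) R is transitive (R is closed under composition), so the schema is valid here.
(D) R is transitive (R is closed under composition), so the schema is valid here.

B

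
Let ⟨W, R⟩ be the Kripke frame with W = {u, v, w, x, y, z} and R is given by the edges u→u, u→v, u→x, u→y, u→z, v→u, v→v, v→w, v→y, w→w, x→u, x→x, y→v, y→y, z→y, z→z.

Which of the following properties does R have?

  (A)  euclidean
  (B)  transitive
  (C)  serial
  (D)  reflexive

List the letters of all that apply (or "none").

(A) not euclidean: u R v and u R x but not v R x.
(B) not transitive: u R v and v R w but not u R w.
(C) serial: every world has an R-successor.
(D) reflexive: each world relates to itself.

C, D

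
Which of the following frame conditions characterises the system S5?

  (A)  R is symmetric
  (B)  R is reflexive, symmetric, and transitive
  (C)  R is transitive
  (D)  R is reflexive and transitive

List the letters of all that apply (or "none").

B

(A) this class determines KB, not S5.
(B) S5 is sound and complete for exactly this class.
(C) this class determines K4, not S5.
(D) this class determines S4, not S5.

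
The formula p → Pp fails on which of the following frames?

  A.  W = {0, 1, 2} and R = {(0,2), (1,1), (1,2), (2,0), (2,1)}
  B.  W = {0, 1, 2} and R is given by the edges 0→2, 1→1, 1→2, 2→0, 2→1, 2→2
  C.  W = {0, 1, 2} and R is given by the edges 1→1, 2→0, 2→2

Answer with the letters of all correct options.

The schema p → Pp is the dual of axiom T; it is valid on a frame iff R is reflexive.
(A) R is not reflexive (not 0 R 0), so the schema fails here.
(B) R is not reflexive (not 0 R 0), so the schema fails here.
(C) R is not reflexive (not 0 R 0), so the schema fails here.

A, B, C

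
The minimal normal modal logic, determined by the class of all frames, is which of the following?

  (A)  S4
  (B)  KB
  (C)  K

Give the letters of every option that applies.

C

(A) S4 is determined by the class of reflexive and transitive frames.
(B) KB is determined by the class of symmetric frames.
(C) K is determined by exactly this class.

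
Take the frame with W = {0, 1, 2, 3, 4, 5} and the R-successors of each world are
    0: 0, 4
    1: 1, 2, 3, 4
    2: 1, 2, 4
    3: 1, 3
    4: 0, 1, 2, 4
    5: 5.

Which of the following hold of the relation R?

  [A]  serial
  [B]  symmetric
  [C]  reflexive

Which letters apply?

(A) serial: every world has an R-successor.
(B) symmetric: every R-edge is matched by its reverse.
(C) reflexive: each world relates to itself.

A, B, C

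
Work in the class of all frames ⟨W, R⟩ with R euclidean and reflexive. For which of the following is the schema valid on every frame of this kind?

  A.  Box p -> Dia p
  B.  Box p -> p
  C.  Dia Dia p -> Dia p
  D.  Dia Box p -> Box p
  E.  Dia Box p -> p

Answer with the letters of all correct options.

A reflexive euclidean relation is also symmetric (from wRw and wRv the euclidean condition gives vRw) and hence transitive; it is an equivalence relation.
(A) axiom D: valid iff R is serial. Every such R is serial — valid.
(B) axiom T: valid iff R is reflexive. Every such R is reflexive — valid.
(C) Dia Dia p -> Dia p is the dual of axiom 4, which corresponds to transitivity. Every such R is transitive — valid.
(D) the dual of axiom 5: valid iff R is euclidean. Every such R is euclidean — valid.
(E) Dia Box p -> p is the dual of axiom B, which corresponds to symmetry. Every such R is symmetric — valid.

A, B, C, D, E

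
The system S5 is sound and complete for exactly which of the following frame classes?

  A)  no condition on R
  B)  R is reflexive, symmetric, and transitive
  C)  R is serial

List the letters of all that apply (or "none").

B

(A) this class determines K, not S5.
(B) S5 is sound and complete for exactly this class.
(C) this class determines D, not S5.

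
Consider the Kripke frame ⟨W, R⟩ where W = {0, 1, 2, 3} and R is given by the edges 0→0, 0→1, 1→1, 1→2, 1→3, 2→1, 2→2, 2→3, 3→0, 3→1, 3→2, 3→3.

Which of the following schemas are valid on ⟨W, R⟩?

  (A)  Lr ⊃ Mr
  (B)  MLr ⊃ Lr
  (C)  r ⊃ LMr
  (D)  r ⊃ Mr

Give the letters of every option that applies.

R is reflexive: each world relates to itself.
R is not symmetric: 0 R 1 but not 1 R 0.
R is not euclidean: 0 R 1 and 0 R 0 but not 1 R 0.
R is serial: every world has an R-successor.
(A) Lr ⊃ Mr is axiom D, which corresponds to seriality. R is serial — valid.
(B) MLr ⊃ Lr is the dual of axiom 5; it is valid on a frame exactly when R is euclidean. R is not euclidean, so not valid.
(C) r ⊃ LMr is axiom B, which corresponds to symmetry. R is not symmetric — not valid.
(D) r ⊃ Mr (the dual of axiom T) characterises the reflexive frames. R is reflexive — valid.

A, D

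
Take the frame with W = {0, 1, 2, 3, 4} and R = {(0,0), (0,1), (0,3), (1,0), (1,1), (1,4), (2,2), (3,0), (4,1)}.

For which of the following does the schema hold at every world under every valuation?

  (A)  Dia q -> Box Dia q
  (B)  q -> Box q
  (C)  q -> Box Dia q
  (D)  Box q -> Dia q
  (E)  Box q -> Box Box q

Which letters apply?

R is symmetric: every R-edge is matched by its reverse.
R is not transitive: 0 R 1 and 1 R 4 but not 0 R 4.
R is not euclidean: 0 R 1 and 0 R 3 but not 1 R 3.
R is serial: every world has an R-successor.
R is not a subset of the identity: 0 R 1 with 0 ≠ 1.
(A) Dia q -> Box Dia q is axiom 5, which corresponds to the euclidean property. R is not euclidean — not valid.
(B) q -> Box q is valid only on frames where every R-edge is a self-loop. Here R ⊄ identity — not valid.
(C) axiom B: valid iff R is symmetric. R is symmetric — valid.
(D) Box q -> Dia q is axiom D, which corresponds to seriality. R is serial — valid.
(E) Box q -> Box Box q (axiom 4) characterises the transitive frames. R is not transitive — not valid.

C, D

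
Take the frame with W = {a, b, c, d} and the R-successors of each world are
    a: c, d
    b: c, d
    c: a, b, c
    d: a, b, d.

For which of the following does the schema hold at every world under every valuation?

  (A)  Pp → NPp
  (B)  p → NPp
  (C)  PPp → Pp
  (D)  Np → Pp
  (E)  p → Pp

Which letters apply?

B, D

R is not reflexive: not a R a.
R is symmetric: every R-edge is matched by its reverse.
R is not transitive: a R c and c R a but not a R a.
R is not euclidean: a R c and a R d but not c R d.
R is serial: every world has an R-successor.
(A) Pp → NPp is axiom 5, which corresponds to the euclidean property. R is not euclidean — not valid.
(B) axiom B: valid iff R is symmetric. R is symmetric — valid.
(C) PPp → Pp (the dual of axiom 4) characterises the transitive frames. R is not transitive — not valid.
(D) Np → Pp is axiom D; it is valid on a frame exactly when R is serial. R is serial, so valid.
(E) p → Pp is the dual of axiom T; it is valid on a frame exactly when R is reflexive. R is not reflexive, so not valid.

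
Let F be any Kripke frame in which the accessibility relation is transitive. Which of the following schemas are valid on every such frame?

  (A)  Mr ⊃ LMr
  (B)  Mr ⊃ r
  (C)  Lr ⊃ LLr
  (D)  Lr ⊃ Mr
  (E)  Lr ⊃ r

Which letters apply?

(A) Mr ⊃ LMr is axiom 5, which corresponds to the euclidean property. Such an R need not be euclidean — not valid.
(B) Mr ⊃ r is the converse of T; it holds exactly when R ⊆ identity. Such an R need not be a subset of the identity — not valid.
(C) axiom 4: valid iff R is transitive. Every such R is transitive — valid.
(D) Lr ⊃ Mr is axiom D, which corresponds to seriality. Such an R need not be serial — not valid.
(E) Lr ⊃ r is axiom T; it is valid on a frame exactly when R is reflexive. Such an R need not be reflexive, so not valid.

C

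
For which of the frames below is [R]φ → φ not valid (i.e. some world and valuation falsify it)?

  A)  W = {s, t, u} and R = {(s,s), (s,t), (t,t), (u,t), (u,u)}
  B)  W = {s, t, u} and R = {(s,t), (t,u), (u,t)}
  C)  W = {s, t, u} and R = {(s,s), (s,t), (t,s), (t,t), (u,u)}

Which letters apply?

The schema [R]φ → φ is axiom T; it is valid on a frame iff R is reflexive.
(A) R is reflexive (each world relates to itself), so the schema is valid here.
(B) R is not reflexive (not s R s), so the schema fails here.
(C) R is reflexive (each world relates to itself), so the schema is valid here.

B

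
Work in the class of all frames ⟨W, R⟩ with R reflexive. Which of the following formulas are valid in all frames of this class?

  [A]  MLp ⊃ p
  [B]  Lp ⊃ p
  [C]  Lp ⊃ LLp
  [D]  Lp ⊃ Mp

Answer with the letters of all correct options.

B, D

A reflexive relation is serial.
(A) MLp ⊃ p (the dual of axiom B) characterises the symmetric frames. Such an R need not be symmetric — not valid.
(B) Lp ⊃ p is axiom T; it is valid on a frame exactly when R is reflexive. Every such R is reflexive, so valid.
(C) Lp ⊃ LLp (axiom 4) characterises the transitive frames. Such an R need not be transitive — not valid.
(D) Lp ⊃ Mp is axiom D, which corresponds to seriality. Every such R is serial — valid.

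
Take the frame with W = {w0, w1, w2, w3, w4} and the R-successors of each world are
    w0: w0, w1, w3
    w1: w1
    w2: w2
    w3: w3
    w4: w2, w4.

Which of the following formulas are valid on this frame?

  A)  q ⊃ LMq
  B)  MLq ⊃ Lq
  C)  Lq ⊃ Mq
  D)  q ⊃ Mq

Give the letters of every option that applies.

R is reflexive: each world relates to itself.
R is not symmetric: w0 R w1 but not w1 R w0.
R is not euclidean: w0 R w1 and w0 R w0 but not w1 R w0.
R is serial: every world has an R-successor.
(A) q ⊃ LMq (axiom B) characterises the symmetric frames. R is not symmetric — not valid.
(B) MLq ⊃ Lq is the dual of axiom 5; it is valid on a frame exactly when R is euclidean. R is not euclidean, so not valid.
(C) Lq ⊃ Mq is axiom D; it is valid on a frame exactly when R is serial. R is serial, so valid.
(D) q ⊃ Mq is the dual of axiom T, which corresponds to reflexivity. R is reflexive — valid.

C, D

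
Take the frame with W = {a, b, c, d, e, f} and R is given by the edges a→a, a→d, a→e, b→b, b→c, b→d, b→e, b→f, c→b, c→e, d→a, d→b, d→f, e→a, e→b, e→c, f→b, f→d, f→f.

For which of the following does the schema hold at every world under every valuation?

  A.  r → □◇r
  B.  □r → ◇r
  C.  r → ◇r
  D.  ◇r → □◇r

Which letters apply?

R is not reflexive: not c R c.
R is symmetric: every R-edge is matched by its reverse.
R is not euclidean: a R d and a R e but not d R e.
R is serial: every world has an R-successor.
(A) axiom B: valid iff R is symmetric. R is symmetric — valid.
(B) □r → ◇r (axiom D) characterises the serial frames. R is serial — valid.
(C) r → ◇r is the dual of axiom T; it is valid on a frame exactly when R is reflexive. R is not reflexive, so not valid.
(D) axiom 5: valid iff R is euclidean. R is not euclidean — not valid.

A, B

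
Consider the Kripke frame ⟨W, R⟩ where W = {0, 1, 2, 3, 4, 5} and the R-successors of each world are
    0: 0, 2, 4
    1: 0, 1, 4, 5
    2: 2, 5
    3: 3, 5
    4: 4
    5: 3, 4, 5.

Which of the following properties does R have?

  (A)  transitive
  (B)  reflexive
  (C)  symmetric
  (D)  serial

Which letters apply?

(A) not transitive: 0 R 2 and 2 R 5 but not 0 R 5.
(B) reflexive: each world relates to itself.
(C) not symmetric: 0 R 2 but not 2 R 0.
(D) serial: every world has an R-successor.

B, D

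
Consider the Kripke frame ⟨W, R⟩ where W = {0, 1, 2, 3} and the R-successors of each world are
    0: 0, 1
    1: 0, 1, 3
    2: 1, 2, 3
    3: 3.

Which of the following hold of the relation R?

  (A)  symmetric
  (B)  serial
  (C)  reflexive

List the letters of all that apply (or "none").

(A) not symmetric: 1 R 3 but not 3 R 1.
(B) serial: every world has an R-successor.
(C) reflexive: each world relates to itself.

B, C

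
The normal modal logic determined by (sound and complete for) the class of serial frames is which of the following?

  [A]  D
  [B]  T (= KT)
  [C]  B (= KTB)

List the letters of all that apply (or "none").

(A) D is determined by exactly this class.
(B) T (= KT) is determined by the class of reflexive frames.
(C) B (= KTB) is determined by the class of reflexive and symmetric frames.

A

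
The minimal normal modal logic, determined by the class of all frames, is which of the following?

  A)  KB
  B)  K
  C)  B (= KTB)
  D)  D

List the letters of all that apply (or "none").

(A) KB is determined by the class of symmetric frames.
(B) K is determined by exactly this class.
(C) B (= KTB) is determined by the class of reflexive and symmetric frames.
(D) D is determined by the class of serial frames.

B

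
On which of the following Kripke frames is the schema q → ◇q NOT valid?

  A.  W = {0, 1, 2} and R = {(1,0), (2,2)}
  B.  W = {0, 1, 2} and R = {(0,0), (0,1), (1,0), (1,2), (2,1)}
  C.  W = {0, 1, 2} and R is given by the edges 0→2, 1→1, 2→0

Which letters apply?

The schema q → ◇q is the dual of axiom T; it is valid on a frame iff R is reflexive.
(A) R is not reflexive (not 0 R 0), so the schema fails here.
(B) R is not reflexive (not 1 R 1), so the schema fails here.
(C) R is not reflexive (not 0 R 0), so the schema fails here.

A, B, C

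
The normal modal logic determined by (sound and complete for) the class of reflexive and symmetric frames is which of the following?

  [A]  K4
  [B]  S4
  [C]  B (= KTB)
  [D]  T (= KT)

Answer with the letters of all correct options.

C

(A) K4 is determined by the class of transitive frames.
(B) S4 is determined by the class of reflexive and transitive frames.
(C) B (= KTB) is determined by exactly this class.
(D) T (= KT) is determined by the class of reflexive frames.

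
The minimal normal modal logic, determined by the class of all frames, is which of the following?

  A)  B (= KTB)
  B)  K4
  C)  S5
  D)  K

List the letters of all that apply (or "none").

D

(A) B (= KTB) is determined by the class of reflexive and symmetric frames.
(B) K4 is determined by the class of transitive frames.
(C) S5 is determined by the class of reflexive, symmetric, and transitive frames.
(D) K is determined by exactly this class.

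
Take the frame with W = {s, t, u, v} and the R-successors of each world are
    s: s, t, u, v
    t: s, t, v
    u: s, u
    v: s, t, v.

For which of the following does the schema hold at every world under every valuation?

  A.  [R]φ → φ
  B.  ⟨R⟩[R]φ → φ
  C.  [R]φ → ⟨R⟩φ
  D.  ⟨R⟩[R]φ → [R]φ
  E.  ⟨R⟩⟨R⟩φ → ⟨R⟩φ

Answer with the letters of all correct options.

R is reflexive: each world relates to itself.
R is symmetric: every R-edge is matched by its reverse.
R is not transitive: t R s and s R u but not t R u.
R is not euclidean: s R t and s R u but not t R u.
R is serial: every world has an R-successor.
(A) [R]φ → φ (axiom T) characterises the reflexive frames. R is reflexive — valid.
(B) ⟨R⟩[R]φ → φ (the dual of axiom B) characterises the symmetric frames. R is symmetric — valid.
(C) [R]φ → ⟨R⟩φ is axiom D; it is valid on a frame exactly when R is serial. R is serial, so valid.
(D) ⟨R⟩[R]φ → [R]φ (the dual of axiom 5) characterises the euclidean frames. R is not euclidean — not valid.
(E) ⟨R⟩⟨R⟩φ → ⟨R⟩φ (the dual of axiom 4) characterises the transitive frames. R is not transitive — not valid.

A, B, C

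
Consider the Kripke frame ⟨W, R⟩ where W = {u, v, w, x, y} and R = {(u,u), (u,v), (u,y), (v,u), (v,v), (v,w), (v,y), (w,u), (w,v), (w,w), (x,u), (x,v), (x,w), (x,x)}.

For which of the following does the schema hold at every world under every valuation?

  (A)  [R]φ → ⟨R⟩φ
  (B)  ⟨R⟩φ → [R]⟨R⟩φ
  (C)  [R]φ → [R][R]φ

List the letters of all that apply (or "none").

R is not transitive: u R v and v R w but not u R w.
R is not euclidean: u R y and u R u but not y R u.
R is not serial: y has no R-successor.
(A) [R]φ → ⟨R⟩φ (axiom D) characterises the serial frames. R is not serial — not valid.
(B) ⟨R⟩φ → [R]⟨R⟩φ (axiom 5) characterises the euclidean frames. R is not euclidean — not valid.
(C) [R]φ → [R][R]φ is axiom 4, which corresponds to transitivity. R is not transitive — not valid.

none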